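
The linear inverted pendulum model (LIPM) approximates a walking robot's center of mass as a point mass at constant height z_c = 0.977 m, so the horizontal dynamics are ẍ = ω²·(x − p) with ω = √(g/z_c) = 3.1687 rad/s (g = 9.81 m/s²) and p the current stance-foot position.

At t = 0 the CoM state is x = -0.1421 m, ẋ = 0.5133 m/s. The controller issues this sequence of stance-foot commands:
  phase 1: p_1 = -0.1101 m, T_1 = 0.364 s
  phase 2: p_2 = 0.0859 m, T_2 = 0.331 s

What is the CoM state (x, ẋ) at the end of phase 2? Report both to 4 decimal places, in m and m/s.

x = 0.3490, ẋ = 1.1193

phase 1: p=-0.1101, T=0.364, ωT=1.153407, cosh=1.742265, sinh=1.426705; start (x,ẋ)=(-0.142100, 0.513300) → end (x,ẋ)=(0.065261, 0.749639)
phase 2: p=0.0859, T=0.331, ωT=1.048840, cosh=1.602341, sinh=1.251997; start (x,ẋ)=(0.065261, 0.749639) → end (x,ẋ)=(0.349021, 1.119296)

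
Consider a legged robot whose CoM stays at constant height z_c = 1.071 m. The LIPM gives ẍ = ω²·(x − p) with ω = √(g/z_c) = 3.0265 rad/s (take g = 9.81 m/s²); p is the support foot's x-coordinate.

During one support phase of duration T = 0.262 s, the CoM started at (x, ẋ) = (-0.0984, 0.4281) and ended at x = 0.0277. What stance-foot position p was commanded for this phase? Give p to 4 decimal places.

p = -0.1039

ωT = 3.0265·0.262 = 0.792943; cosh(ωT) = 1.331201, sinh(ωT) = 0.878690
x(T) = p + (x₀−p)·cosh(ωT) + (ẋ₀/ω)·sinh(ωT) ⇒ p·(1 − cosh) = x(T) − x₀·cosh − (ẋ₀/ω)·sinh
numerator   = 0.0277 − (-0.0984)·1.331201 − (0.4281/3.0265)·0.878690 = 0.034399
denominator = 1 − 1.331201 = -0.331201
p = 0.034399 / -0.331201 = -0.1039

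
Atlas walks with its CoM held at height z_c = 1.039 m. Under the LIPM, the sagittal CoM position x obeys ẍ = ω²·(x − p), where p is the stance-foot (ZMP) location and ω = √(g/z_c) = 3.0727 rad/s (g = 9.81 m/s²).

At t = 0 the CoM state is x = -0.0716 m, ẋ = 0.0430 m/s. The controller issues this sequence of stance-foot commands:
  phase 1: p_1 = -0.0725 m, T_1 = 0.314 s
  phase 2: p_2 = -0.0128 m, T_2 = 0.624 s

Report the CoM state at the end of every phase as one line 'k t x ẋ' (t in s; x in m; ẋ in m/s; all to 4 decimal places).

phase 1: p=-0.0725, T=0.314, ωT=0.964828, cosh=1.502692, sinh=1.121643; start (x,ẋ)=(-0.071600, 0.043000) → end (x,ẋ)=(-0.055451, 0.067718)
phase 2: p=-0.0128, T=0.624, ωT=1.917365, cosh=3.475001, sinh=3.328007; start (x,ẋ)=(-0.055451, 0.067718) → end (x,ẋ)=(-0.087668, -0.200830)

1 0.3140 -0.0555 0.0677
2 0.9380 -0.0877 -0.2008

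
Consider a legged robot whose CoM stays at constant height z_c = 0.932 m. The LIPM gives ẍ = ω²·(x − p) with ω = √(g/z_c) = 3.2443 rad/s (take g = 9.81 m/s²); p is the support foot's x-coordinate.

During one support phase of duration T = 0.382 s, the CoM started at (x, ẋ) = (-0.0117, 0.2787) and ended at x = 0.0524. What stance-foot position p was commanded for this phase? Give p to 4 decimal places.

ωT = 3.2443·0.382 = 1.239323; cosh(ωT) = 1.871427, sinh(ωT) = 1.581847
x(T) = p + (x₀−p)·cosh(ωT) + (ẋ₀/ω)·sinh(ωT) ⇒ p·(1 − cosh) = x(T) − x₀·cosh − (ẋ₀/ω)·sinh
numerator   = 0.0524 − (-0.0117)·1.871427 − (0.2787/3.2443)·1.581847 = -0.061592
denominator = 1 − 1.871427 = -0.871427
p = -0.061592 / -0.871427 = 0.0707

p = 0.0707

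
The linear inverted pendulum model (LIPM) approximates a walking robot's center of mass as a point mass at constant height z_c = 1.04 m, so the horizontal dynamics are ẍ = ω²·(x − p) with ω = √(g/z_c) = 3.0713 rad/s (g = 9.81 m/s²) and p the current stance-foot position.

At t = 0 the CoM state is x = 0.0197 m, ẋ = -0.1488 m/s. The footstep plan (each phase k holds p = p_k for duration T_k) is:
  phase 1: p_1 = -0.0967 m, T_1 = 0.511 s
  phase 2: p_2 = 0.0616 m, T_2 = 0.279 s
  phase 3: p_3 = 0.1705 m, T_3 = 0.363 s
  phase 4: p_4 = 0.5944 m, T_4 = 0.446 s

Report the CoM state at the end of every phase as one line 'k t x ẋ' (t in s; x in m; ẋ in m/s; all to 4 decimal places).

phase 1: p=-0.0967, T=0.511, ωT=1.569434, cosh=2.506046, sinh=2.297883; start (x,ẋ)=(0.019700, -0.148800) → end (x,ẋ)=(0.083675, 0.448592)
phase 2: p=0.0616, T=0.279, ωT=0.856893, cosh=1.390154, sinh=0.965675; start (x,ẋ)=(0.083675, 0.448592) → end (x,ẋ)=(0.233333, 0.689083)
phase 3: p=0.1705, T=0.363, ωT=1.114882, cosh=1.688581, sinh=1.360627; start (x,ẋ)=(0.233333, 0.689083) → end (x,ẋ)=(0.581872, 1.426145)
phase 4: p=0.5944, T=0.446, ωT=1.369800, cosh=2.094360, sinh=1.840203; start (x,ẋ)=(0.581872, 1.426145) → end (x,ẋ)=(1.422652, 2.916055)

1 0.5110 0.0837 0.4486
2 0.7900 0.2333 0.6891
3 1.1530 0.5819 1.4261
4 1.5990 1.4227 2.9161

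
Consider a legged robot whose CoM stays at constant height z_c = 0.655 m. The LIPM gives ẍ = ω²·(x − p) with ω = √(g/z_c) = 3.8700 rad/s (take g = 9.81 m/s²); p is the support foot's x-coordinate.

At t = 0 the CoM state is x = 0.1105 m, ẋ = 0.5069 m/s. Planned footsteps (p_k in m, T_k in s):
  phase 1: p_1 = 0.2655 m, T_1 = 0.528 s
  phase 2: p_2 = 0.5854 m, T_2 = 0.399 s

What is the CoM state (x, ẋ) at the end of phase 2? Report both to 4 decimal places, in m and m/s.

phase 1: p=0.2655, T=0.528, ωT=2.043360, cosh=3.923043, sinh=3.793450; start (x,ẋ)=(0.110500, 0.506900) → end (x,ẋ)=(0.154302, -0.286911)
phase 2: p=0.5854, T=0.399, ωT=1.544130, cosh=2.448696, sinh=2.235199; start (x,ẋ)=(0.154302, -0.286911) → end (x,ẋ)=(-0.635940, -4.431652)

x = -0.6359, ẋ = -4.4317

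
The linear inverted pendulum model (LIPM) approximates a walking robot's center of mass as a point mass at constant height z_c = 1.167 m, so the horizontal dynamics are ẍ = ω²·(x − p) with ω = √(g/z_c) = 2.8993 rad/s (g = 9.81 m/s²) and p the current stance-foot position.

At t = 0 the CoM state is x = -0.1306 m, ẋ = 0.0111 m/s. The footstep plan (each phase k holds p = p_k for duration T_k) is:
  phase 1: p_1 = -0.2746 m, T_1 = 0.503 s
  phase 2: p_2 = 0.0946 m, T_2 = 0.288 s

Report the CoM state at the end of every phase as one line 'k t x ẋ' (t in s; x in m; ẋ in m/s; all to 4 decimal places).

phase 1: p=-0.2746, T=0.503, ωT=1.458348, cosh=2.265736, sinh=2.033116; start (x,ẋ)=(-0.130600, 0.011100) → end (x,ẋ)=(0.059450, 0.873974)
phase 2: p=0.0946, T=0.288, ωT=0.834998, cosh=1.369343, sinh=0.935468; start (x,ẋ)=(0.059450, 0.873974) → end (x,ẋ)=(0.328457, 1.101435)

1 0.5030 0.0594 0.8740
2 0.7910 0.3285 1.1014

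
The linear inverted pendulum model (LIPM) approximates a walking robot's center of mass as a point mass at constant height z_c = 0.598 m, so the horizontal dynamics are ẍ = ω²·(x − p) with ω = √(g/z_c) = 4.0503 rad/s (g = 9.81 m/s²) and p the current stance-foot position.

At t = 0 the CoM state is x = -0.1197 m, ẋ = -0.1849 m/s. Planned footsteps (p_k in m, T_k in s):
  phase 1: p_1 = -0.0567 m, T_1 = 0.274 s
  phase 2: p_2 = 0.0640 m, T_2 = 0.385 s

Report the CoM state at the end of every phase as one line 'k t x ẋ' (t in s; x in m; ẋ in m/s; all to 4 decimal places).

1 0.2740 -0.2244 -0.6559
2 0.6590 -1.0201 -4.2832

phase 1: p=-0.0567, T=0.274, ωT=1.109782, cosh=1.681664, sinh=1.352033; start (x,ẋ)=(-0.119700, -0.184900) → end (x,ẋ)=(-0.224366, -0.655937)
phase 2: p=0.0640, T=0.385, ωT=1.559365, cosh=2.483036, sinh=2.272767; start (x,ẋ)=(-0.224366, -0.655937) → end (x,ẋ)=(-1.020093, -4.283239)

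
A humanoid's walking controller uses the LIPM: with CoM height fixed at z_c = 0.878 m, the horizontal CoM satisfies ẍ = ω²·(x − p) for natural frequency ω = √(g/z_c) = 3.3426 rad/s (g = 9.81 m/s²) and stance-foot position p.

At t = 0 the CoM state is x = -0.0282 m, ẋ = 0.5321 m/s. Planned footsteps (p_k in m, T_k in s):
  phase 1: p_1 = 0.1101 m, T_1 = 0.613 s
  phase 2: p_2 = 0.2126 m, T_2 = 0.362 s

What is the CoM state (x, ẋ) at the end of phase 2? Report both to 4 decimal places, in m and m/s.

phase 1: p=0.1101, T=0.613, ωT=2.049014, cosh=3.944553, sinh=3.815691; start (x,ẋ)=(-0.028200, 0.532100) → end (x,ẋ)=(0.171978, 0.334973)
phase 2: p=0.2126, T=0.362, ωT=1.210021, cosh=1.825873, sinh=1.527682; start (x,ẋ)=(0.171978, 0.334973) → end (x,ẋ)=(0.291524, 0.404187)

x = 0.2915, ẋ = 0.4042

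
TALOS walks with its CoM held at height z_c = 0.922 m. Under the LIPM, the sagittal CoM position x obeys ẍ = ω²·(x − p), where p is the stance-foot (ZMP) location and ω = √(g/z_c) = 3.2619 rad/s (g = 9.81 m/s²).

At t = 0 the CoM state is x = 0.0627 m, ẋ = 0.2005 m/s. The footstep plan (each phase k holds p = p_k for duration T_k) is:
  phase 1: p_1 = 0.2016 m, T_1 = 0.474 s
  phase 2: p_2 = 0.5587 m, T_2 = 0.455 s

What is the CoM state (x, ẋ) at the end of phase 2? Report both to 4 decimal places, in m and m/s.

x = -1.0758, ẋ = -5.0360

phase 1: p=0.2016, T=0.474, ωT=1.546141, cosh=2.453195, sinh=2.240127; start (x,ẋ)=(0.062700, 0.200500) → end (x,ẋ)=(-0.001454, -0.523086)
phase 2: p=0.5587, T=0.455, ωT=1.484164, cosh=2.318985, sinh=2.092293; start (x,ẋ)=(-0.001454, -0.523086) → end (x,ẋ)=(-1.075815, -5.036000)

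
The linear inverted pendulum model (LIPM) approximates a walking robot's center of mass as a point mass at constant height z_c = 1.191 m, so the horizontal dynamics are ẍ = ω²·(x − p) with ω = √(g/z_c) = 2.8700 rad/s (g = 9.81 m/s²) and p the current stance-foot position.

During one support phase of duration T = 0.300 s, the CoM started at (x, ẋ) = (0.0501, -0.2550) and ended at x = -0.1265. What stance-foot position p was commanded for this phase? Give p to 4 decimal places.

p = 0.2792

ωT = 2.8700·0.300 = 0.861000; cosh(ωT) = 1.394132, sinh(ωT) = 0.971393
x(T) = p + (x₀−p)·cosh(ωT) + (ẋ₀/ω)·sinh(ωT) ⇒ p·(1 − cosh) = x(T) − x₀·cosh − (ẋ₀/ω)·sinh
numerator   = -0.1265 − (0.0501)·1.394132 − (-0.2550/2.8700)·0.971393 = -0.110038
denominator = 1 − 1.394132 = -0.394132
p = -0.110038 / -0.394132 = 0.2792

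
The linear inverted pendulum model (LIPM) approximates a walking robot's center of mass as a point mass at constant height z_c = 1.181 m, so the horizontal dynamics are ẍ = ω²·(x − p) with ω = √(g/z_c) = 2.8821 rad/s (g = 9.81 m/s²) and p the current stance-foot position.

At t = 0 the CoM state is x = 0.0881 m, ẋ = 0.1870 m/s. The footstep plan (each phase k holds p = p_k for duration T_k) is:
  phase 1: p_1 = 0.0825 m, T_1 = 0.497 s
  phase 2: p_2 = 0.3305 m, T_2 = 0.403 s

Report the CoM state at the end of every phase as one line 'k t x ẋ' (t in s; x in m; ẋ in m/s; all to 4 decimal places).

1 0.4970 0.2230 0.4458
2 0.9000 0.3649 0.3357

phase 1: p=0.0825, T=0.497, ωT=1.432404, cosh=2.213745, sinh=1.975011; start (x,ẋ)=(0.088100, 0.187000) → end (x,ẋ)=(0.223042, 0.445847)
phase 2: p=0.3305, T=0.403, ωT=1.161486, cosh=1.753849, sinh=1.440829; start (x,ẋ)=(0.223042, 0.445847) → end (x,ẋ)=(0.364924, 0.335716)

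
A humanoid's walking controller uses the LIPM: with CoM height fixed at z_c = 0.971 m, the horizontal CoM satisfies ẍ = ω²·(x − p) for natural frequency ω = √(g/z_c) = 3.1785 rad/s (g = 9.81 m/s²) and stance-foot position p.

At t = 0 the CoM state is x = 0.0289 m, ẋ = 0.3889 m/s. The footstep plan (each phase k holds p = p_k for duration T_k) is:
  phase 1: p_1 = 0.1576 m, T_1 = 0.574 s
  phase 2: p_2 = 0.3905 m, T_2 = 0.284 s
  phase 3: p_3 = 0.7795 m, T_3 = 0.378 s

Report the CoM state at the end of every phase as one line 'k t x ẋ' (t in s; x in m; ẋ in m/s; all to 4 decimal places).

1 0.5740 0.1177 0.0018
2 0.8580 -0.0006 -0.8909
3 1.2360 -1.0586 -5.3647

phase 1: p=0.1576, T=0.574, ωT=1.824459, cosh=3.180373, sinh=3.019068; start (x,ẋ)=(0.028900, 0.388900) → end (x,ẋ)=(0.117679, 0.001828)
phase 2: p=0.3905, T=0.284, ωT=0.902694, cosh=1.435857, sinh=1.030381; start (x,ẋ)=(0.117679, 0.001828) → end (x,ẋ)=(-0.000639, -0.890882)
phase 3: p=0.7795, T=0.378, ωT=1.201473, cosh=1.812881, sinh=1.512130; start (x,ẋ)=(-0.000639, -0.890882) → end (x,ẋ)=(-1.058626, -5.364652)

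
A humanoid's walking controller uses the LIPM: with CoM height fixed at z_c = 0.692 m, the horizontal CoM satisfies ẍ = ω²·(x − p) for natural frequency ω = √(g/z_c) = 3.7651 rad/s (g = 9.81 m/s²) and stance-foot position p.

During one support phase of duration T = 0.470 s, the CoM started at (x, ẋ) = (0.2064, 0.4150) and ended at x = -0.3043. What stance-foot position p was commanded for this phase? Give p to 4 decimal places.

ωT = 3.7651·0.470 = 1.769597; cosh(ωT) = 3.019445, sinh(ωT) = 2.849043
x(T) = p + (x₀−p)·cosh(ωT) + (ẋ₀/ω)·sinh(ωT) ⇒ p·(1 − cosh) = x(T) − x₀·cosh − (ẋ₀/ω)·sinh
numerator   = -0.3043 − (0.2064)·3.019445 − (0.4150/3.7651)·2.849043 = -1.241543
denominator = 1 − 3.019445 = -2.019445
p = -1.241543 / -2.019445 = 0.6148

p = 0.6148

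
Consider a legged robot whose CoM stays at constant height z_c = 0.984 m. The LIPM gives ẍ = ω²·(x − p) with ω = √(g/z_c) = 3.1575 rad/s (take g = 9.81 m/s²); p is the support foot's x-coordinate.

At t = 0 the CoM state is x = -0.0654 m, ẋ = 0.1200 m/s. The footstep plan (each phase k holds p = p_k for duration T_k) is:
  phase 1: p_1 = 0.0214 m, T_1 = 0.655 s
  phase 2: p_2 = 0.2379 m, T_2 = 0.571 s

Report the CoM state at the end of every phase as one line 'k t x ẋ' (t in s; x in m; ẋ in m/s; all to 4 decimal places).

phase 1: p=0.0214, T=0.655, ωT=2.068163, cosh=4.018346, sinh=3.891928; start (x,ẋ)=(-0.065400, 0.120000) → end (x,ẋ)=(-0.179481, -0.584463)
phase 2: p=0.2379, T=0.571, ωT=1.802933, cosh=3.116114, sinh=2.951300; start (x,ẋ)=(-0.179481, -0.584463) → end (x,ẋ)=(-1.609001, -5.710711)

1 0.6550 -0.1795 -0.5845
2 1.2260 -1.6090 -5.7107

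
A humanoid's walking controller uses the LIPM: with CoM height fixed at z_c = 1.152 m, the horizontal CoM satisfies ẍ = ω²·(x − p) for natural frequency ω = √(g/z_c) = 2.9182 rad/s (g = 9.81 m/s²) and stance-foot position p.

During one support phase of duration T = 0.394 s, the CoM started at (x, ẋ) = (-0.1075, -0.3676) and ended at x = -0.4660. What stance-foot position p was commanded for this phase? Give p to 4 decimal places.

ωT = 2.9182·0.394 = 1.149771; cosh(ωT) = 1.737089, sinh(ωT) = 1.420380
x(T) = p + (x₀−p)·cosh(ωT) + (ẋ₀/ω)·sinh(ωT) ⇒ p·(1 − cosh) = x(T) − x₀·cosh − (ẋ₀/ω)·sinh
numerator   = -0.4660 − (-0.1075)·1.737089 − (-0.3676/2.9182)·1.420380 = -0.100340
denominator = 1 − 1.737089 = -0.737089
p = -0.100340 / -0.737089 = 0.1361

p = 0.1361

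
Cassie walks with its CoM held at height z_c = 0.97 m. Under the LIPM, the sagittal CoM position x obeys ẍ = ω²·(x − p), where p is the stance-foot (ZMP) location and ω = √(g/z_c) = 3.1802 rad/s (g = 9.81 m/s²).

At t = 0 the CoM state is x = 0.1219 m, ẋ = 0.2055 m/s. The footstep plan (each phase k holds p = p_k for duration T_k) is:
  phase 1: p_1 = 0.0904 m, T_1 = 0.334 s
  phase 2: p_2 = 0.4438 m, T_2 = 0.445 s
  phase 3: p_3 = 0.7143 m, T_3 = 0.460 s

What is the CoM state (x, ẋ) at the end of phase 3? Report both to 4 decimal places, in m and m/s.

phase 1: p=0.0904, T=0.334, ωT=1.062187, cosh=1.619194, sinh=1.273495; start (x,ẋ)=(0.121900, 0.205500) → end (x,ẋ)=(0.223696, 0.460319)
phase 2: p=0.4438, T=0.445, ωT=1.415189, cosh=2.180072, sinh=1.937192; start (x,ẋ)=(0.223696, 0.460319) → end (x,ẋ)=(0.244357, -0.352458)
phase 3: p=0.7143, T=0.460, ωT=1.462892, cosh=2.274998, sinh=2.043432; start (x,ẋ)=(0.244357, -0.352458) → end (x,ẋ)=(-0.581291, -3.855778)

x = -0.5813, ẋ = -3.8558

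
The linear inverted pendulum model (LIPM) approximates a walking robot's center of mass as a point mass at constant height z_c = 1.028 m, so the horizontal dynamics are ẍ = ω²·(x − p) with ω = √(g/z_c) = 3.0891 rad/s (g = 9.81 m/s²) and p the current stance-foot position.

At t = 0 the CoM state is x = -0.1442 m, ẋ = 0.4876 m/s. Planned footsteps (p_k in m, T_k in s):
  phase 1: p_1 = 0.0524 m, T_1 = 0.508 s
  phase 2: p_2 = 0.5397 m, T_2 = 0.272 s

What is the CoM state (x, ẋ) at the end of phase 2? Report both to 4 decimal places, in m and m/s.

x = -0.3615, ẋ = -2.0359

phase 1: p=0.0524, T=0.508, ωT=1.569263, cosh=2.505652, sinh=2.297454; start (x,ẋ)=(-0.144200, 0.487600) → end (x,ẋ)=(-0.077569, -0.173527)
phase 2: p=0.5397, T=0.272, ωT=0.840235, cosh=1.374260, sinh=0.942651; start (x,ẋ)=(-0.077569, -0.173527) → end (x,ẋ)=(-0.361541, -2.035924)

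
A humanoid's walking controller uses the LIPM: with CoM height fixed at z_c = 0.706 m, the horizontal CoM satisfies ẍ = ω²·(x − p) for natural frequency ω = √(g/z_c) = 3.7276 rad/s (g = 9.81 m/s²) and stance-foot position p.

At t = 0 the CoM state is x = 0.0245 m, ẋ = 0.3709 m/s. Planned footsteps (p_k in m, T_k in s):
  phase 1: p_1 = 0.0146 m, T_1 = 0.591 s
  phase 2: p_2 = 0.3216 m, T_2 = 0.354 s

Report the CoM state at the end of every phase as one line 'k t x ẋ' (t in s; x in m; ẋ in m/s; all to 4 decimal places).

1 0.5910 0.5048 1.8642
2 0.9450 1.5577 4.9233

phase 1: p=0.0146, T=0.591, ωT=2.203012, cosh=4.581352, sinh=4.470882; start (x,ẋ)=(0.024500, 0.370900) → end (x,ẋ)=(0.504813, 1.864214)
phase 2: p=0.3216, T=0.354, ωT=1.319570, cosh=2.004532, sinh=1.737282; start (x,ẋ)=(0.504813, 1.864214) → end (x,ẋ)=(1.557689, 4.923341)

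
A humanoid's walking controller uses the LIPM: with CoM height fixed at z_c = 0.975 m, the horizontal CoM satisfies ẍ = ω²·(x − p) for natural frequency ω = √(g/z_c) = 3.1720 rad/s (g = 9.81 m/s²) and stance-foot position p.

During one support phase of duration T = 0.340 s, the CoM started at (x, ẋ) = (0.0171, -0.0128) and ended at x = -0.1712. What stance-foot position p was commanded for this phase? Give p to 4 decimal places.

p = 0.3031

ωT = 3.1720·0.340 = 1.078480; cosh(ωT) = 1.640160, sinh(ωT) = 1.300047
x(T) = p + (x₀−p)·cosh(ωT) + (ẋ₀/ω)·sinh(ωT) ⇒ p·(1 − cosh) = x(T) − x₀·cosh − (ẋ₀/ω)·sinh
numerator   = -0.1712 − (0.0171)·1.640160 − (-0.0128/3.1720)·1.300047 = -0.194001
denominator = 1 − 1.640160 = -0.640160
p = -0.194001 / -0.640160 = 0.3031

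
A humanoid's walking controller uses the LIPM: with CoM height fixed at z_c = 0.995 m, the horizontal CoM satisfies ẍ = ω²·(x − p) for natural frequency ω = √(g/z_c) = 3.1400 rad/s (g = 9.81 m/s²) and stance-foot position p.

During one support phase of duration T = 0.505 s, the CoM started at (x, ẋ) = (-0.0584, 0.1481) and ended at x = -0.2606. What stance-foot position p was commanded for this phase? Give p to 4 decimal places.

p = 0.1440

ωT = 3.1400·0.505 = 1.585700; cosh(ωT) = 2.543756, sinh(ωT) = 2.338952
x(T) = p + (x₀−p)·cosh(ωT) + (ẋ₀/ω)·sinh(ωT) ⇒ p·(1 − cosh) = x(T) − x₀·cosh − (ẋ₀/ω)·sinh
numerator   = -0.2606 − (-0.0584)·2.543756 − (0.1481/3.1400)·2.338952 = -0.222363
denominator = 1 − 2.543756 = -1.543756
p = -0.222363 / -1.543756 = 0.1440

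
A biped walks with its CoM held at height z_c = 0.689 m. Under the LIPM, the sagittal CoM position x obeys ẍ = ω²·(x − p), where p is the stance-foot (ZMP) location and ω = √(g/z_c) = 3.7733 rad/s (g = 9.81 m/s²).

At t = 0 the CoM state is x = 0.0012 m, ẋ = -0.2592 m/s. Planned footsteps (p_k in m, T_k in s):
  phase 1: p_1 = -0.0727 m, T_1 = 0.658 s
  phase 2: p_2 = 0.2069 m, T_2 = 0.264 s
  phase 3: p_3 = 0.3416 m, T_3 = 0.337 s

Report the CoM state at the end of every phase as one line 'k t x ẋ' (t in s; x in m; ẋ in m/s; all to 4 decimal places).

phase 1: p=-0.0727, T=0.658, ωT=2.482831, cosh=6.029315, sinh=5.945808; start (x,ẋ)=(0.001200, -0.259200) → end (x,ẋ)=(-0.035570, 0.095172)
phase 2: p=0.2069, T=0.264, ωT=0.996151, cosh=1.538569, sinh=1.169271; start (x,ẋ)=(-0.035570, 0.095172) → end (x,ẋ)=(-0.136665, -0.923353)
phase 3: p=0.3416, T=0.337, ωT=1.271602, cosh=1.923472, sinh=1.643090; start (x,ẋ)=(-0.136665, -0.923353) → end (x,ẋ)=(-0.980405, -4.741226)

1 0.6580 -0.0356 0.0952
2 0.9220 -0.1367 -0.9234
3 1.2590 -0.9804 -4.7412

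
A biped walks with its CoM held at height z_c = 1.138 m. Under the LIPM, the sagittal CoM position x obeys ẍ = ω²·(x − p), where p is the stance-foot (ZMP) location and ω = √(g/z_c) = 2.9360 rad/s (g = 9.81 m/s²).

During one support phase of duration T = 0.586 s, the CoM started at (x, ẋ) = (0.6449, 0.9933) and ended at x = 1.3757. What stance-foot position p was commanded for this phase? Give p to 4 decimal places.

ωT = 2.9360·0.586 = 1.720496; cosh(ωT) = 2.883138, sinh(ωT) = 2.704161
x(T) = p + (x₀−p)·cosh(ωT) + (ẋ₀/ω)·sinh(ωT) ⇒ p·(1 − cosh) = x(T) − x₀·cosh − (ẋ₀/ω)·sinh
numerator   = 1.3757 − (0.6449)·2.883138 − (0.9933/2.9360)·2.704161 = -1.398501
denominator = 1 − 2.883138 = -1.883138
p = -1.398501 / -1.883138 = 0.7426

p = 0.7426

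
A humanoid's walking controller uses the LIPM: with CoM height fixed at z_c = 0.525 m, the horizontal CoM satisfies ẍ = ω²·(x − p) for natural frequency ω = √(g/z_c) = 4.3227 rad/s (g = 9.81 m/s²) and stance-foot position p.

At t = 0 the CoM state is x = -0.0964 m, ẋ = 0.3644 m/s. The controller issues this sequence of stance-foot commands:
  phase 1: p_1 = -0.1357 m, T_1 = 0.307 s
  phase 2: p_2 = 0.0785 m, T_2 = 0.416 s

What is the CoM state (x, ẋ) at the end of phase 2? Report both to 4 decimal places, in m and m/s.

phase 1: p=-0.1357, T=0.307, ωT=1.327069, cosh=2.017615, sinh=1.752362; start (x,ẋ)=(-0.096400, 0.364400) → end (x,ẋ)=(0.091315, 1.032914)
phase 2: p=0.0785, T=0.416, ωT=1.798243, cosh=3.102309, sinh=2.936720; start (x,ẋ)=(0.091315, 1.032914) → end (x,ẋ)=(0.819988, 3.367098)

x = 0.8200, ẋ = 3.3671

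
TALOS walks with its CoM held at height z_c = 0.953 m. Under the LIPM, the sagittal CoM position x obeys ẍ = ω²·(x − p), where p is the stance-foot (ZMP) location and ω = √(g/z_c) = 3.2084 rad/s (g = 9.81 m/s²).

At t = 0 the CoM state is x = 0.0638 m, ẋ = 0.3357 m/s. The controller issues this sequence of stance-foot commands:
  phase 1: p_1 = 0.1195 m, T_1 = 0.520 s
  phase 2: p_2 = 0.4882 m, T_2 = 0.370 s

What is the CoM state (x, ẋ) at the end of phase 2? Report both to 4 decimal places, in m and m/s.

phase 1: p=0.1195, T=0.520, ωT=1.668368, cosh=2.746030, sinh=2.557475; start (x,ẋ)=(0.063800, 0.335700) → end (x,ẋ)=(0.234139, 0.464801)
phase 2: p=0.4882, T=0.370, ωT=1.187108, cosh=1.791346, sinh=1.486243; start (x,ẋ)=(0.234139, 0.464801) → end (x,ẋ)=(0.248401, -0.378861)

x = 0.2484, ẋ = -0.3789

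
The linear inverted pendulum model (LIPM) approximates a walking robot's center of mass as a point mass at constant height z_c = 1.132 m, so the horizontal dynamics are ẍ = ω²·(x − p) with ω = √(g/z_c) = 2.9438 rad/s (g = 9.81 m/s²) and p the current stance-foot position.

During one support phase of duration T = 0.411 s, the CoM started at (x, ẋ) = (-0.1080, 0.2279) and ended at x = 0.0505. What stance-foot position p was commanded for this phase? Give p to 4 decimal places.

p = -0.1567

ωT = 2.9438·0.411 = 1.209902; cosh(ωT) = 1.825691, sinh(ωT) = 1.527464
x(T) = p + (x₀−p)·cosh(ωT) + (ẋ₀/ω)·sinh(ωT) ⇒ p·(1 − cosh) = x(T) − x₀·cosh − (ẋ₀/ω)·sinh
numerator   = 0.0505 − (-0.1080)·1.825691 − (0.2279/2.9438)·1.527464 = 0.129423
denominator = 1 − 1.825691 = -0.825691
p = 0.129423 / -0.825691 = -0.1567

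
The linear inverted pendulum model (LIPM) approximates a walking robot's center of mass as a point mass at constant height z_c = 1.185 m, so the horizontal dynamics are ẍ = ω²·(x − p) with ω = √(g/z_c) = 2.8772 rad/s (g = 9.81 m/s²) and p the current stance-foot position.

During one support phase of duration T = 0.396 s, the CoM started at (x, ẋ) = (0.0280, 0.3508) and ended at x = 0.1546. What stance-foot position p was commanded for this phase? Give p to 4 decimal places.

p = 0.0894

ωT = 2.8772·0.396 = 1.139371; cosh(ωT) = 1.722412, sinh(ωT) = 1.402391
x(T) = p + (x₀−p)·cosh(ωT) + (ẋ₀/ω)·sinh(ωT) ⇒ p·(1 − cosh) = x(T) − x₀·cosh − (ẋ₀/ω)·sinh
numerator   = 0.1546 − (0.0280)·1.722412 − (0.3508/2.8772)·1.402391 = -0.064613
denominator = 1 − 1.722412 = -0.722412
p = -0.064613 / -0.722412 = 0.0894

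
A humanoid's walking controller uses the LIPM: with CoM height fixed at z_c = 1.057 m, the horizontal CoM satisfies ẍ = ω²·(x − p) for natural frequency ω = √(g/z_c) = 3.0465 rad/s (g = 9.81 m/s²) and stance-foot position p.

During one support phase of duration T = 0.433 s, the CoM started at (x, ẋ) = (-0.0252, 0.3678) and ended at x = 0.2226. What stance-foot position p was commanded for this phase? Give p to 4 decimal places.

p = -0.0632

ωT = 3.0465·0.433 = 1.319134; cosh(ωT) = 2.003775, sinh(ωT) = 1.736408
x(T) = p + (x₀−p)·cosh(ωT) + (ẋ₀/ω)·sinh(ωT) ⇒ p·(1 − cosh) = x(T) − x₀·cosh − (ẋ₀/ω)·sinh
numerator   = 0.2226 − (-0.0252)·2.003775 − (0.3678/3.0465)·1.736408 = 0.063461
denominator = 1 − 2.003775 = -1.003775
p = 0.063461 / -1.003775 = -0.0632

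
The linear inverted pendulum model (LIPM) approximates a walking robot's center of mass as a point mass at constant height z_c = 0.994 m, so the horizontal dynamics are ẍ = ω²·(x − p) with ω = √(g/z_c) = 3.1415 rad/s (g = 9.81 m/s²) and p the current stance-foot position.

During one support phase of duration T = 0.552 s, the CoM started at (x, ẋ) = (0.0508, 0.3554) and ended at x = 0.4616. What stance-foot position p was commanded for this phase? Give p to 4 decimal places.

ωT = 3.1415·0.552 = 1.734108; cosh(ωT) = 2.920215, sinh(ωT) = 2.743658
x(T) = p + (x₀−p)·cosh(ωT) + (ẋ₀/ω)·sinh(ωT) ⇒ p·(1 − cosh) = x(T) − x₀·cosh − (ẋ₀/ω)·sinh
numerator   = 0.4616 − (0.0508)·2.920215 − (0.3554/3.1415)·2.743658 = 0.002861
denominator = 1 − 2.920215 = -1.920215
p = 0.002861 / -1.920215 = -0.0015

p = -0.0015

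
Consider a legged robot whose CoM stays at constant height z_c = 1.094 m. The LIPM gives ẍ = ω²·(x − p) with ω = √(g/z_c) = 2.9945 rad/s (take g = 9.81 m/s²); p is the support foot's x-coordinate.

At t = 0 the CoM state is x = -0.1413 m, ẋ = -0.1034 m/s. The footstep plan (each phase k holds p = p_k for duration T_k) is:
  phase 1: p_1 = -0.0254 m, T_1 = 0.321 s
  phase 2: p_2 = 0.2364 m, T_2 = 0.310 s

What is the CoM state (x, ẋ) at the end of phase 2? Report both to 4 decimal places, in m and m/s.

phase 1: p=-0.0254, T=0.321, ωT=0.961234, cosh=1.498672, sinh=1.116251; start (x,ẋ)=(-0.141300, -0.103400) → end (x,ẋ)=(-0.237640, -0.542372)
phase 2: p=0.2364, T=0.310, ωT=0.928295, cosh=1.462709, sinh=1.067482; start (x,ẋ)=(-0.237640, -0.542372) → end (x,ẋ)=(-0.650328, -2.308637)

x = -0.6503, ẋ = -2.3086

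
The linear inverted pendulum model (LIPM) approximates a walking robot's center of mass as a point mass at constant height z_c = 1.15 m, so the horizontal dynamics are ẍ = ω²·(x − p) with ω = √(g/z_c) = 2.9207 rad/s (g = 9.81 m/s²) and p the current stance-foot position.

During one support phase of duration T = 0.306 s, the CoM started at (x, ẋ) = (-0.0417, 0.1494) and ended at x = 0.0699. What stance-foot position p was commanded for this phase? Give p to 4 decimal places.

p = -0.1813

ωT = 2.9207·0.306 = 0.893734; cosh(ωT) = 1.426683, sinh(ωT) = 1.017557
x(T) = p + (x₀−p)·cosh(ωT) + (ẋ₀/ω)·sinh(ωT) ⇒ p·(1 − cosh) = x(T) − x₀·cosh − (ẋ₀/ω)·sinh
numerator   = 0.0699 − (-0.0417)·1.426683 − (0.1494/2.9207)·1.017557 = 0.077342
denominator = 1 − 1.426683 = -0.426683
p = 0.077342 / -0.426683 = -0.1813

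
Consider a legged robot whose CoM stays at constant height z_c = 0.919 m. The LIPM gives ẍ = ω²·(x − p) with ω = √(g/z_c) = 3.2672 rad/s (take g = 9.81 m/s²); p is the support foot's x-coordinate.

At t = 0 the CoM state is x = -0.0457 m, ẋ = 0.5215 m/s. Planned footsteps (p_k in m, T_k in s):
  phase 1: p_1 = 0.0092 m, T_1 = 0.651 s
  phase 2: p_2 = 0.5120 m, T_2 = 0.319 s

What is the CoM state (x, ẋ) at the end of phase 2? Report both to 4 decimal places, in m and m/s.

x = 0.9515, ẋ = 2.0447

phase 1: p=0.0092, T=0.651, ωT=2.126947, cosh=4.254209, sinh=4.135008; start (x,ẋ)=(-0.045700, 0.521500) → end (x,ẋ)=(0.435661, 1.476876)
phase 2: p=0.5120, T=0.319, ωT=1.042237, cosh=1.594109, sinh=1.241444; start (x,ẋ)=(0.435661, 1.476876) → end (x,ẋ)=(0.951478, 2.044666)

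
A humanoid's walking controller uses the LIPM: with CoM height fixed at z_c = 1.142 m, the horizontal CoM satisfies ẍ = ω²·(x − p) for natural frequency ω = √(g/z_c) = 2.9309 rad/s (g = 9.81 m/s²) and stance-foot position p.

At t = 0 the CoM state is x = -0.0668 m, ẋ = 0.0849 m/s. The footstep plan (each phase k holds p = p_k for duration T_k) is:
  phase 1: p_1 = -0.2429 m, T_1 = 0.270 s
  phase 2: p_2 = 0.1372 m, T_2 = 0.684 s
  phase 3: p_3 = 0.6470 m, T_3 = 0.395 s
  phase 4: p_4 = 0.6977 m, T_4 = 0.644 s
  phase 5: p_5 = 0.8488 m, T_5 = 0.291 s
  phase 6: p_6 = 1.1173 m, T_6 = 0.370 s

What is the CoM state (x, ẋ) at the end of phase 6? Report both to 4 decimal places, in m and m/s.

phase 1: p=-0.2429, T=0.270, ωT=0.791343, cosh=1.329797, sinh=0.876561; start (x,ẋ)=(-0.066800, 0.084900) → end (x,ẋ)=(0.016669, 0.565320)
phase 2: p=0.1372, T=0.684, ωT=2.004736, cosh=3.779413, sinh=3.644717; start (x,ẋ)=(0.016669, 0.565320) → end (x,ẋ)=(0.384666, 0.849028)
phase 3: p=0.6470, T=0.395, ωT=1.157706, cosh=1.748414, sinh=1.434208; start (x,ẋ)=(0.384666, 0.849028) → end (x,ẋ)=(0.603795, 0.381727)
phase 4: p=0.6977, T=0.644, ωT=1.887500, cosh=3.377144, sinh=3.225694; start (x,ẋ)=(0.603795, 0.381727) → end (x,ẋ)=(0.800691, 0.401353)
phase 5: p=0.8488, T=0.291, ωT=0.852892, cosh=1.386302, sinh=0.960121; start (x,ẋ)=(0.800691, 0.401353) → end (x,ẋ)=(0.913585, 0.421018)
phase 6: p=1.1173, T=0.370, ωT=1.084433, cosh=1.647928, sinh=1.309834; start (x,ẋ)=(0.913585, 0.421018) → end (x,ẋ)=(0.969747, -0.088254)

x = 0.9697, ẋ = -0.0883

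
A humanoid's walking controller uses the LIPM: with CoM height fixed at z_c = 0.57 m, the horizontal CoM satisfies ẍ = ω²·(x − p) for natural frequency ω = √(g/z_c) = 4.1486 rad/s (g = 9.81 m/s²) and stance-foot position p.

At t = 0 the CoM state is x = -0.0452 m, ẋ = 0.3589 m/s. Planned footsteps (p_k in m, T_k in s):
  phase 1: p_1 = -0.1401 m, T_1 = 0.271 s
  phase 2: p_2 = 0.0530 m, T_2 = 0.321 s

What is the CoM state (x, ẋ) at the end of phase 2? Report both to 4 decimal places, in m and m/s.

x = 0.7196, ẋ = 2.9740

phase 1: p=-0.1401, T=0.271, ωT=1.124271, cosh=1.701430, sinh=1.376541; start (x,ẋ)=(-0.045200, 0.358900) → end (x,ẋ)=(0.140452, 1.152590)
phase 2: p=0.0530, T=0.321, ωT=1.331701, cosh=2.025753, sinh=1.761726; start (x,ẋ)=(0.140452, 1.152590) → end (x,ẋ)=(0.719610, 2.974022)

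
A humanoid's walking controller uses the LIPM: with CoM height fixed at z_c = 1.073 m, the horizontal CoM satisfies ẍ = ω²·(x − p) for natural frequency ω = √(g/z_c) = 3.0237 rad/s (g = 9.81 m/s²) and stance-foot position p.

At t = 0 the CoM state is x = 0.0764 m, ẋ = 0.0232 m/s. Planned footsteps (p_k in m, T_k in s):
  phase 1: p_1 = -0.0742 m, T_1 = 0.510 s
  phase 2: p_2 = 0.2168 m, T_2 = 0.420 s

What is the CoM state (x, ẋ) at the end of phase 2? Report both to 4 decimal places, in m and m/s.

x = 0.9793, ẋ = 2.5267

phase 1: p=-0.0742, T=0.510, ωT=1.542087, cosh=2.444135, sinh=2.230201; start (x,ẋ)=(0.076400, 0.023200) → end (x,ẋ)=(0.310998, 1.072269)
phase 2: p=0.2168, T=0.420, ωT=1.269954, cosh=1.920767, sinh=1.639922; start (x,ẋ)=(0.310998, 1.072269) → end (x,ẋ)=(0.979285, 2.526673)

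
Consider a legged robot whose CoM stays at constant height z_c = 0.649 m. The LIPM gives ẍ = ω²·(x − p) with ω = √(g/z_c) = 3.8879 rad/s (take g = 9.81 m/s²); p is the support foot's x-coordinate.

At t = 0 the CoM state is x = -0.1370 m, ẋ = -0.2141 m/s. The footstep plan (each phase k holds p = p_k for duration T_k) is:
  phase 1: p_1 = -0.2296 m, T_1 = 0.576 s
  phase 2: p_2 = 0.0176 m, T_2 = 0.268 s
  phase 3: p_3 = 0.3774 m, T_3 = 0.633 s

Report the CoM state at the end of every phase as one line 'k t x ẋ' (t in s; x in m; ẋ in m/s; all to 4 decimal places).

phase 1: p=-0.2296, T=0.576, ωT=2.239430, cosh=4.747251, sinh=4.640732; start (x,ẋ)=(-0.137000, -0.214100) → end (x,ẋ)=(-0.045562, 0.654368)
phase 2: p=0.0176, T=0.268, ωT=1.041957, cosh=1.593762, sinh=1.240998; start (x,ẋ)=(-0.045562, 0.654368) → end (x,ẋ)=(0.125806, 0.738159)
phase 3: p=0.3774, T=0.633, ωT=2.461041, cosh=5.901173, sinh=5.815826; start (x,ẋ)=(0.125806, 0.738159) → end (x,ẋ)=(-0.003103, -1.332876)

1 0.5760 -0.0456 0.6544
2 0.8440 0.1258 0.7382
3 1.4770 -0.0031 -1.3329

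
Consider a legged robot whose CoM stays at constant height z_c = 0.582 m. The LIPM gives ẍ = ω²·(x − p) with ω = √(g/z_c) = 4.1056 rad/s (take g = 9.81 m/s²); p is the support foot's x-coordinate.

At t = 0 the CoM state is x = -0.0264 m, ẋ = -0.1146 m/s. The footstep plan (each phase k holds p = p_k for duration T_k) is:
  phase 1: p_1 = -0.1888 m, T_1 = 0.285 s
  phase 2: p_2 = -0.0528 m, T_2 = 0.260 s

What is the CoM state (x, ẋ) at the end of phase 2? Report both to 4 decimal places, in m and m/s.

phase 1: p=-0.1888, T=0.285, ωT=1.170096, cosh=1.766320, sinh=1.455982; start (x,ẋ)=(-0.026400, -0.114600) → end (x,ẋ)=(0.057409, 0.768355)
phase 2: p=-0.0528, T=0.260, ωT=1.067456, cosh=1.625927, sinh=1.282045; start (x,ẋ)=(0.057409, 0.768355) → end (x,ẋ)=(0.366325, 1.829383)

x = 0.3663, ẋ = 1.8294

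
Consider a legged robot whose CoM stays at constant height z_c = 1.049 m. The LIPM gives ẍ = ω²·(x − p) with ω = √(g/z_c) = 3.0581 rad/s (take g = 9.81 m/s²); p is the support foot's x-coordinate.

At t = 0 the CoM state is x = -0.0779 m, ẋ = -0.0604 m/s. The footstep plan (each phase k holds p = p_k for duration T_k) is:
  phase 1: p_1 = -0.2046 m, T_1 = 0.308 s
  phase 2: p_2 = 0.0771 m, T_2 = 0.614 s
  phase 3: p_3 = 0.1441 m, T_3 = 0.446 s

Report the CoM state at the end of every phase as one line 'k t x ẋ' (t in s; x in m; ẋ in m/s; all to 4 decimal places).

1 0.3080 -0.0389 0.3321
2 0.9220 0.0358 -0.0214
3 1.3680 -0.0944 -0.6502

phase 1: p=-0.2046, T=0.308, ωT=0.941895, cosh=1.477363, sinh=1.087474; start (x,ẋ)=(-0.077900, -0.060400) → end (x,ẋ)=(-0.038897, 0.332121)
phase 2: p=0.0771, T=0.614, ωT=1.877673, cosh=3.345610, sinh=3.192665; start (x,ẋ)=(-0.038897, 0.332121) → end (x,ẋ)=(0.035756, -0.021383)
phase 3: p=0.1441, T=0.446, ωT=1.363913, cosh=2.083563, sinh=1.827904; start (x,ẋ)=(0.035756, -0.021383) → end (x,ẋ)=(-0.094423, -0.650187)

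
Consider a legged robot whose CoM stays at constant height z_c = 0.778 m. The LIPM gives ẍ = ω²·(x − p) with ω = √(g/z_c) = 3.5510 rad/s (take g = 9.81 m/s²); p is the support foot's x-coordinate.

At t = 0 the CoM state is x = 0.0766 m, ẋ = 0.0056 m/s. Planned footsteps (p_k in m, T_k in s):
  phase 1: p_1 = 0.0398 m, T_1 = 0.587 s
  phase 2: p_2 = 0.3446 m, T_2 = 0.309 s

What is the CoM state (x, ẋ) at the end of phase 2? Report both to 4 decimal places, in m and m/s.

phase 1: p=0.0398, T=0.587, ωT=2.084437, cosh=4.082220, sinh=3.957843; start (x,ẋ)=(0.076600, 0.005600) → end (x,ẋ)=(0.196267, 0.540059)
phase 2: p=0.3446, T=0.309, ωT=1.097259, cosh=1.664864, sinh=1.331079; start (x,ẋ)=(0.196267, 0.540059) → end (x,ẋ)=(0.300085, 0.198006)

x = 0.3001, ẋ = 0.1980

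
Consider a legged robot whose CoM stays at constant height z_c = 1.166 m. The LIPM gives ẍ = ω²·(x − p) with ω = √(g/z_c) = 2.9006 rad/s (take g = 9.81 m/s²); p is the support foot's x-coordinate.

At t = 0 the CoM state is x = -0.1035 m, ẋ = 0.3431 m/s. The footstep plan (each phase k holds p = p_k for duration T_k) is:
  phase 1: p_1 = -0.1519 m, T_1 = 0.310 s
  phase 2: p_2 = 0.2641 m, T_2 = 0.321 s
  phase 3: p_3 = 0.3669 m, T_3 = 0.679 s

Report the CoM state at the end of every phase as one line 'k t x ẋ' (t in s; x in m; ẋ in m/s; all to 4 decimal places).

1 0.3100 0.0387 0.6354
2 0.6310 0.1685 0.2307
3 1.3100 -0.0786 -1.1798

phase 1: p=-0.1519, T=0.310, ωT=0.899186, cosh=1.432251, sinh=1.025351; start (x,ẋ)=(-0.103500, 0.343100) → end (x,ẋ)=(0.038705, 0.635353)
phase 2: p=0.2641, T=0.321, ωT=0.931093, cosh=1.465701, sinh=1.071579; start (x,ẋ)=(0.038705, 0.635353) → end (x,ẋ)=(0.168460, 0.230662)
phase 3: p=0.3669, T=0.679, ωT=1.969507, cosh=3.653335, sinh=3.513810; start (x,ẋ)=(0.168460, 0.230662) → end (x,ẋ)=(-0.078643, -1.179848)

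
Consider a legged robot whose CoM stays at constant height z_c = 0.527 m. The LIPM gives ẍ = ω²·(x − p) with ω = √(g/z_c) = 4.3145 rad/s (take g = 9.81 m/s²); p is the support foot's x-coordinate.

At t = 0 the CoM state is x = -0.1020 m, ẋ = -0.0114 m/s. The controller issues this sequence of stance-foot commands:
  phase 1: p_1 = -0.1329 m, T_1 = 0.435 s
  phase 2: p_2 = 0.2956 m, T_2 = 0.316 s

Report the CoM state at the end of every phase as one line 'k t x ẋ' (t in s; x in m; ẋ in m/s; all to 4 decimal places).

1 0.4350 -0.0380 0.3871
2 0.7510 -0.2353 -1.8233

phase 1: p=-0.1329, T=0.435, ωT=1.876807, cosh=3.342847, sinh=3.189769; start (x,ẋ)=(-0.102000, -0.011400) → end (x,ẋ)=(-0.038034, 0.387145)
phase 2: p=0.2956, T=0.316, ωT=1.363382, cosh=2.082593, sinh=1.826799; start (x,ẋ)=(-0.038034, 0.387145) → end (x,ẋ)=(-0.235303, -1.823347)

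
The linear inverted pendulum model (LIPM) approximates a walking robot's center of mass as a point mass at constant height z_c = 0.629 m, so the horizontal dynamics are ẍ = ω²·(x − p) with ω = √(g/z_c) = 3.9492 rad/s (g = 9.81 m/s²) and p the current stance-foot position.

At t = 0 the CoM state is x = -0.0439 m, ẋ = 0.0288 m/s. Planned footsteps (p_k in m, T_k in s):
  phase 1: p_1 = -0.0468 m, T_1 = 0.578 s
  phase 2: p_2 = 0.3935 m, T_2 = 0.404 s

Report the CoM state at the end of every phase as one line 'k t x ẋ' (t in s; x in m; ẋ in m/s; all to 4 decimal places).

phase 1: p=-0.0468, T=0.578, ωT=2.282638, cosh=4.952258, sinh=4.850243; start (x,ẋ)=(-0.043900, 0.028800) → end (x,ẋ)=(0.002933, 0.198173)
phase 2: p=0.3935, T=0.404, ωT=1.595477, cosh=2.566746, sinh=2.363934; start (x,ẋ)=(0.002933, 0.198173) → end (x,ẋ)=(-0.490364, -3.137540)

1 0.5780 0.0029 0.1982
2 0.9820 -0.4904 -3.1375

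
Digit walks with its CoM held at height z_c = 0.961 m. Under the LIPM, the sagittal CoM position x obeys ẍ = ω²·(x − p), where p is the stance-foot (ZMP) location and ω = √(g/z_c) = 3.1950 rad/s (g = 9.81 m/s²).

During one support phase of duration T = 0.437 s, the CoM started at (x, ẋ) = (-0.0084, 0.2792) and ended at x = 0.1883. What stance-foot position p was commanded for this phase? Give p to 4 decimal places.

p = -0.0355

ωT = 3.1950·0.437 = 1.396215; cosh(ωT) = 2.143706, sinh(ωT) = 1.896174
x(T) = p + (x₀−p)·cosh(ωT) + (ẋ₀/ω)·sinh(ωT) ⇒ p·(1 − cosh) = x(T) − x₀·cosh − (ẋ₀/ω)·sinh
numerator   = 0.1883 − (-0.0084)·2.143706 − (0.2792/3.1950)·1.896174 = 0.040607
denominator = 1 − 2.143706 = -1.143706
p = 0.040607 / -1.143706 = -0.0355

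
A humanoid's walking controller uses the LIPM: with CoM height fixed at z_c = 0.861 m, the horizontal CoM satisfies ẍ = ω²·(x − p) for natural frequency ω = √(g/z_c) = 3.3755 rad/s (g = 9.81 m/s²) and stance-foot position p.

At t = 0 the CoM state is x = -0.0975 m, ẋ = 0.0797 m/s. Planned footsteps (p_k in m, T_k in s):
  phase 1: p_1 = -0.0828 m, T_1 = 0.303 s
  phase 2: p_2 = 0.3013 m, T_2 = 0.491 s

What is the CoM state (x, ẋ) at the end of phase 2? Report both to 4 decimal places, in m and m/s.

x = -0.6790, ẋ = -3.0531

phase 1: p=-0.0828, T=0.303, ωT=1.022776, cosh=1.570250, sinh=1.210655; start (x,ẋ)=(-0.097500, 0.079700) → end (x,ẋ)=(-0.077298, 0.065076)
phase 2: p=0.3013, T=0.491, ωT=1.657371, cosh=2.718070, sinh=2.527430; start (x,ẋ)=(-0.077298, 0.065076) → end (x,ẋ)=(-0.679028, -3.053062)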